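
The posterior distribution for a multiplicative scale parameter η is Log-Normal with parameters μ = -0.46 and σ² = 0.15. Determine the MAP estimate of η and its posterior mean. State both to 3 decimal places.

Mode = exp(μ − σ²) = exp(-0.61) = 0.543.
Mean = exp(μ + σ²/2) = exp(-0.385) = 0.680.

MAP = 0.543, posterior mean = 0.680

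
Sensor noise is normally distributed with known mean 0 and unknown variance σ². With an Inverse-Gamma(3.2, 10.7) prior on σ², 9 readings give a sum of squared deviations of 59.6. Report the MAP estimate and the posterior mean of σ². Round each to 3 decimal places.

Posterior: Inverse-Gamma(shape = 3.2+9/2 = 7.7, scale = 10.7+59.6/2 = 40.5).
Mode = β/(α+1) = 40.5/8.7 = 4.655.
Mean = β/(α−1) = 40.5/6.7 = 6.045.

MAP: 4.655. Posterior mean: 6.045.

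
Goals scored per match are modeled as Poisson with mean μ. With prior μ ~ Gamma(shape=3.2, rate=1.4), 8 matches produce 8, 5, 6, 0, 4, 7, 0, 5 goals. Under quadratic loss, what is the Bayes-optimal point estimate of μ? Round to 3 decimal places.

Σ counts = 35. Posterior: Gamma(shape = 3.2+35 = 38.2, rate = 1.4+8 = 9.4).
Mode = (α−1)/β = 37.2/9.4 = 3.957.
Mean = α/β = 38.2/9.4 = 4.064.
Quadratic loss ⇒ the optimal estimator is the posterior mean.

4.064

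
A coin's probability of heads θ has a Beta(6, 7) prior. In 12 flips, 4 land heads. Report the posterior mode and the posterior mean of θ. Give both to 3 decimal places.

θ_MAP = 0.391, E[θ|data] = 0.400

Posterior: Beta(6+4, 7+8) = Beta(10, 15).
Mode = (10−1)/(10+15−2) = 9/23 = 0.391.
Mean = 10/(10+15) = 10/25 = 0.400.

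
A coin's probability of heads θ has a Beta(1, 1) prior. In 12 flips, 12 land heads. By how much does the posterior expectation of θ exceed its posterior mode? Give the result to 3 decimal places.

-0.071

Posterior: Beta(1+12, 1+0) = Beta(13, 1).
Since β = 1 ≤ 1 and α > 1, the Beta density is monotone increasing on [0,1]; the mode is at 1.
Mean = 13/(13+1) = 0.929.
Difference = 0.929 − 1.000 = -0.071.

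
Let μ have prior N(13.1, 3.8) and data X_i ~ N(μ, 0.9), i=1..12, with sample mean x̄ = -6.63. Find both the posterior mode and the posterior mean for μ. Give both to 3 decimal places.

MAP = -6.248, posterior mean = -6.248

Posterior for μ is Normal. Precision-weighted mean: (1/3.8·13.1 + 12/0.9·-6.63) / (1/3.8 + 12/0.9) = -6.248.
A Normal posterior is symmetric, so mode = mean.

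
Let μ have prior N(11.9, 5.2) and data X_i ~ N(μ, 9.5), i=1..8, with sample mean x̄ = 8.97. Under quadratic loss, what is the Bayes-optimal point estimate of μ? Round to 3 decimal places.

9.515

Posterior for μ is Normal. Precision-weighted mean: (1/5.2·11.9 + 8/9.5·8.97) / (1/5.2 + 8/9.5) = 9.515.
A Normal posterior is symmetric, so mode = mean.
Quadratic loss ⇒ the optimal estimator is the posterior mean.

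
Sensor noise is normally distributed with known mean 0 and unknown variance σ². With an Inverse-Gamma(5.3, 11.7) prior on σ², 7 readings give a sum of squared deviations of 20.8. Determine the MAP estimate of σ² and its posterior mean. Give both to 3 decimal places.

Posterior: Inverse-Gamma(shape = 5.3+7/2 = 8.8, scale = 11.7+20.8/2 = 22.1).
Mode = β/(α+1) = 22.1/9.8 = 2.255.
Mean = β/(α−1) = 22.1/7.8 = 2.833.
Mean > mode: the posterior has a right tail.

MAP: 2.255. Posterior mean: 2.833.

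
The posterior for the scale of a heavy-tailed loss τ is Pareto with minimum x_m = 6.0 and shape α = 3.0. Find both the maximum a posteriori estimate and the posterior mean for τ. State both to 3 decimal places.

The Pareto density is strictly decreasing on [x_m, ∞), so the mode is x_m = 6.000.
Mean = α·x_m/(α−1) = 3.0·6.0/2.0 = 9.000.

τ_MAP = 6.000, E[τ|data] = 9.000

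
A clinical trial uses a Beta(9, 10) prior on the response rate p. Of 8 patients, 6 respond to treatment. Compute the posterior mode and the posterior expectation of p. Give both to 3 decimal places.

Posterior: Beta(9+6, 10+2) = Beta(15, 12).
Mode = (15−1)/(15+12−2) = 14/25 = 0.560.
Mean = 15/(15+12) = 15/27 = 0.556.

p_MAP = 0.560, E[p|data] = 0.556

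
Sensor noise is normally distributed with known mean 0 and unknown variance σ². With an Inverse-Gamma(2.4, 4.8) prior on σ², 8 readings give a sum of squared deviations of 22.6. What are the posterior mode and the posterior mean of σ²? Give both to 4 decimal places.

MAP: 2.1757. Posterior mean: 2.9815.

Posterior: Inverse-Gamma(shape = 2.4+8/2 = 6.4, scale = 4.8+22.6/2 = 16.1).
Mode = β/(α+1) = 16.1/7.4 = 2.1757.
Mean = β/(α−1) = 16.1/5.4 = 2.9815.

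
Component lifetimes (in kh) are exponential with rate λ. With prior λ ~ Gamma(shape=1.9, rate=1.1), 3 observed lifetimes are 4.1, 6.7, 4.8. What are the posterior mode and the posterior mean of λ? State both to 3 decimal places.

MAP = 0.234; posterior mean = 0.293

Σ times = 15.6. Posterior: Gamma(shape = 1.9+3 = 4.9, rate = 1.1+15.6 = 16.7).
Mode = (α−1)/β = 3.9/16.7 = 0.234.
Mean = α/β = 4.9/16.7 = 0.293.
The mean is pulled above the mode by the posterior's right skew.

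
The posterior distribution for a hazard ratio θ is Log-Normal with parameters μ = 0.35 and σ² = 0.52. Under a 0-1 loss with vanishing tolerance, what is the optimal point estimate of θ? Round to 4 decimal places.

0.8437

Mode = exp(μ − σ²) = exp(-0.17) = 0.8437.
Mean = exp(μ + σ²/2) = exp(0.610) = 1.8404.
This is the posterior mode — the MAP estimate.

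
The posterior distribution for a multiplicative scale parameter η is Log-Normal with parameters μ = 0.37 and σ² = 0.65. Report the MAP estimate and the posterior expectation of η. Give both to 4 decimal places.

MAP = 0.7558, posterior mean = 2.0037

Mode = exp(μ − σ²) = exp(-0.28) = 0.7558.
Mean = exp(μ + σ²/2) = exp(0.695) = 2.0037.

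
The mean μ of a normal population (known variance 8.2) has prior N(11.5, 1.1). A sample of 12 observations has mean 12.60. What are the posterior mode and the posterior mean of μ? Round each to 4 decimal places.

Posterior for μ is Normal. Precision-weighted mean: (1/1.1·11.5 + 12/8.2·12.60) / (1/1.1 + 12/8.2) = 12.1785.
A Normal posterior is symmetric, so mode = mean.

MAP: 12.1785. Posterior mean: 12.1785.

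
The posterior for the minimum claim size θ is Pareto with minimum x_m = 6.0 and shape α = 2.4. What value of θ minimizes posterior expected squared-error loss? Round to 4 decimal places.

10.2857

The Pareto density is strictly decreasing on [x_m, ∞), so the mode is x_m = 6.0000.
Mean = α·x_m/(α−1) = 2.4·6.0/1.4 = 10.2857.
Squared-error loss ⇒ the optimal estimator is the posterior mean.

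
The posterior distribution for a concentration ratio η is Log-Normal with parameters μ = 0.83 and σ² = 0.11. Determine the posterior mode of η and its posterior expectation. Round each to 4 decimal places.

Mode = exp(μ − σ²) = exp(0.72) = 2.0544.
Mean = exp(μ + σ²/2) = exp(0.885) = 2.4230.
The posterior is right-skewed, so the mean exceeds the mode.

MAP = 2.0544, posterior mean = 2.4230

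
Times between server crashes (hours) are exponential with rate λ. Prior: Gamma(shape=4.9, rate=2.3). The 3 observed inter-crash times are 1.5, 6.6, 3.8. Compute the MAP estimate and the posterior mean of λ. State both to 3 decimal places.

Σ times = 11.9. Posterior: Gamma(shape = 4.9+3 = 7.9, rate = 2.3+11.9 = 14.2).
Mode = (α−1)/β = 6.9/14.2 = 0.486.
Mean = α/β = 7.9/14.2 = 0.556.

MAP = 0.486, posterior mean = 0.556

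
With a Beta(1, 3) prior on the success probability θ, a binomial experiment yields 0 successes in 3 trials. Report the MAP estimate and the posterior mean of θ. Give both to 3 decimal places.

Posterior: Beta(1+0, 3+3) = Beta(1, 6).
Since α = 1 ≤ 1 and β > 1, the Beta density is monotone decreasing on [0,1]; the mode is at 0.
Mean = 1/(1+6) = 0.143.

MAP: 0.000. Posterior mean: 0.143.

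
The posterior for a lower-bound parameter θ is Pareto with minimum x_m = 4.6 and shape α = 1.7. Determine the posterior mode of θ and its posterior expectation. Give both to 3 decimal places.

The Pareto density is strictly decreasing on [x_m, ∞), so the mode is x_m = 4.600.
Mean = α·x_m/(α−1) = 1.7·4.6/0.7 = 11.171.

MAP = 4.600, posterior mean = 11.171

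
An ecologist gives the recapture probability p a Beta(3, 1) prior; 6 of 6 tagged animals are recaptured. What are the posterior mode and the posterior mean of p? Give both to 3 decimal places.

MAP = 1.000, posterior mean = 0.900

Posterior: Beta(3+6, 1+0) = Beta(9, 1).
Since β = 1 ≤ 1 and α > 1, the Beta density is monotone increasing on [0,1]; the mode is at 1.
Mean = 9/(9+1) = 0.900.
Mode > mean: the posterior has a left tail.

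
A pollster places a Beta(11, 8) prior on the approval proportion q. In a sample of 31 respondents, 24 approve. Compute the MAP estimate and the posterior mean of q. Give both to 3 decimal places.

Posterior: Beta(11+24, 8+7) = Beta(35, 15).
Mode = (35−1)/(35+15−2) = 34/48 = 0.708.
Mean = 35/(35+15) = 35/50 = 0.700.

MAP: 0.708. Posterior mean: 0.700.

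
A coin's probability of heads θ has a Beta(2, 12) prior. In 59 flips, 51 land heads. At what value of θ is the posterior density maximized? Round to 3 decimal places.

Posterior: Beta(2+51, 12+8) = Beta(53, 20).
Mode = (53−1)/(53+20−2) = 52/71 = 0.732.
Mean = 53/(53+20) = 53/73 = 0.726.
This is the posterior mode — the MAP estimate.

0.732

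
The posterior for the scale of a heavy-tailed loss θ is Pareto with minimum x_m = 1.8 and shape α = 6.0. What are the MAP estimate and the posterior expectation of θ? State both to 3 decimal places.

The Pareto density is strictly decreasing on [x_m, ∞), so the mode is x_m = 1.800.
Mean = α·x_m/(α−1) = 6.0·1.8/5.0 = 2.160.
The posterior is right-skewed, so the mean exceeds the mode.

θ_MAP = 1.800, E[θ|data] = 2.160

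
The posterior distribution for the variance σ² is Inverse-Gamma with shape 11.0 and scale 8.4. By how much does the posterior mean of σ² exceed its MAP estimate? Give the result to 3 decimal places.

0.140

Mode = β/(α+1) = 8.4/12.0 = 0.700.
Mean = β/(α−1) = 8.4/10.0 = 0.840.
Difference = 0.840 − 0.700 = 0.140.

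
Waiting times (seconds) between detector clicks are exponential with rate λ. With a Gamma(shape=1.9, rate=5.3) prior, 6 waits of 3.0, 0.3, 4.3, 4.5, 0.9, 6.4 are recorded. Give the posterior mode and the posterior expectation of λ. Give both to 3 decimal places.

Σ times = 19.4. Posterior: Gamma(shape = 1.9+6 = 7.9, rate = 5.3+19.4 = 24.7).
Mode = (α−1)/β = 6.9/24.7 = 0.279.
Mean = α/β = 7.9/24.7 = 0.320.

MAP = 0.279; posterior mean = 0.320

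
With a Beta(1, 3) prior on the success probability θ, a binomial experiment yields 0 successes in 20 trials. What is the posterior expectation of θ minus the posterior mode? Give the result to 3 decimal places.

0.042

Posterior: Beta(1+0, 3+20) = Beta(1, 23).
Since α = 1 ≤ 1 and β > 1, the Beta density is monotone decreasing on [0,1]; the mode is at 0.
Mean = 1/(1+23) = 0.042.
Difference = 0.042 − 0.000 = 0.042.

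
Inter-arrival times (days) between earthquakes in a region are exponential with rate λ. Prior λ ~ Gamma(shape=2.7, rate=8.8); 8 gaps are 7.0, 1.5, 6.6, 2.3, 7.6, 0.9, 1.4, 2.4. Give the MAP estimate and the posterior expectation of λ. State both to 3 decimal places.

MAP estimate = 0.252, posterior expectation = 0.278

Σ times = 29.7. Posterior: Gamma(shape = 2.7+8 = 10.7, rate = 8.8+29.7 = 38.5).
Mode = (α−1)/β = 9.7/38.5 = 0.252.
Mean = α/β = 10.7/38.5 = 0.278.
The mean is pulled above the mode by the posterior's right skew.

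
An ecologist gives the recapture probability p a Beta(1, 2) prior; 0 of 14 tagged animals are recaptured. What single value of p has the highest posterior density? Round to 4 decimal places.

0.0000

Posterior: Beta(1+0, 2+14) = Beta(1, 16).
Since α = 1 ≤ 1 and β > 1, the Beta density is monotone decreasing on [0,1]; the mode is at 0.
Mean = 1/(1+16) = 0.0588.
This is the posterior mode — the MAP estimate.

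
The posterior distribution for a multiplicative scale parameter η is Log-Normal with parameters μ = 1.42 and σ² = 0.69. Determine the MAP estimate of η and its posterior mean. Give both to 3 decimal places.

η_MAP = 2.075, E[η|data] = 5.842

Mode = exp(μ − σ²) = exp(0.73) = 2.075.
Mean = exp(μ + σ²/2) = exp(1.765) = 5.842.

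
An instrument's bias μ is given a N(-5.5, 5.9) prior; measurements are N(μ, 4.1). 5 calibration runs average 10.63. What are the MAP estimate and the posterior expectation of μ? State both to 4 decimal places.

Posterior for μ is Normal. Precision-weighted mean: (1/5.9·-5.5 + 5/4.1·10.63) / (1/5.9 + 5/4.1) = 8.6618.
A Normal posterior is symmetric, so mode = mean.

MAP: 8.6618. Posterior mean: 8.6618.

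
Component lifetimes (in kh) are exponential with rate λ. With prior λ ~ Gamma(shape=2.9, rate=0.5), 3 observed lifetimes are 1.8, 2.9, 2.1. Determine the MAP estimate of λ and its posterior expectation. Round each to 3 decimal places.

λ_MAP = 0.671, E[λ|data] = 0.808

Σ times = 6.8. Posterior: Gamma(shape = 2.9+3 = 5.9, rate = 0.5+6.8 = 7.3).
Mode = (α−1)/β = 4.9/7.3 = 0.671.
Mean = α/β = 5.9/7.3 = 0.808.
Right-skewed posterior ⇒ mode < mean.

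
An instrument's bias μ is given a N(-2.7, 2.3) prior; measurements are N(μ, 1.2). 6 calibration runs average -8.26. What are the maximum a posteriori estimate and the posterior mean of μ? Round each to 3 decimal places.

Posterior for μ is Normal. Precision-weighted mean: (1/2.3·-2.7 + 6/1.2·-8.26) / (1/2.3 + 6/1.2) = -7.815.
A Normal posterior is symmetric, so mode = mean.

MAP = -7.815, posterior mean = -7.815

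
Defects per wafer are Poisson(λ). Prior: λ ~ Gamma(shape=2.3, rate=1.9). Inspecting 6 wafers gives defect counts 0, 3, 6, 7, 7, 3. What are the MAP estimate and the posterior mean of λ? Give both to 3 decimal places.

MAP = 3.456; posterior mean = 3.582

Σ counts = 26. Posterior: Gamma(shape = 2.3+26 = 28.3, rate = 1.9+6 = 7.9).
Mode = (α−1)/β = 27.3/7.9 = 3.456.
Mean = α/β = 28.3/7.9 = 3.582.
Mean > mode: the posterior has a right tail.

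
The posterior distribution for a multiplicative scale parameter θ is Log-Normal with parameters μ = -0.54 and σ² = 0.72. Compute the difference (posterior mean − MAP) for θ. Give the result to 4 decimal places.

0.5516

Mode = exp(μ − σ²) = exp(-1.26) = 0.2837.
Mean = exp(μ + σ²/2) = exp(-0.180) = 0.8353.
Difference = 0.8353 − 0.2837 = 0.5516.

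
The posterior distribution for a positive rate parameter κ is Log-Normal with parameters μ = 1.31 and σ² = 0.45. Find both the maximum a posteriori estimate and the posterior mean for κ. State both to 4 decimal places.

MAP = 2.3632, posterior mean = 4.6413

Mode = exp(μ − σ²) = exp(0.86) = 2.3632.
Mean = exp(μ + σ²/2) = exp(1.535) = 4.6413.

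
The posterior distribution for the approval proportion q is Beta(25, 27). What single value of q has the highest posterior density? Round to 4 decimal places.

0.4800

Mode = (25−1)/(25+27−2) = 24/50 = 0.4800.
Mean = 25/(25+27) = 25/52 = 0.4808.
This is the posterior mode — the MAP estimate.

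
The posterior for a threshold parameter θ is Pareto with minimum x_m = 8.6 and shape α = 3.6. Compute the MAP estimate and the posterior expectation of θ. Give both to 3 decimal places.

The Pareto density is strictly decreasing on [x_m, ∞), so the mode is x_m = 8.600.
Mean = α·x_m/(α−1) = 3.6·8.6/2.6 = 11.908.
Mean > mode: the posterior has a right tail.

MAP = 8.600; posterior mean = 11.908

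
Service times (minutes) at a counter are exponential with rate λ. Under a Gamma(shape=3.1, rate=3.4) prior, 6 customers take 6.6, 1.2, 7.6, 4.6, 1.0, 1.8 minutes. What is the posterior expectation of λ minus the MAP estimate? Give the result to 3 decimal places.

Σ times = 22.8. Posterior: Gamma(shape = 3.1+6 = 9.1, rate = 3.4+22.8 = 26.2).
Mode = (α−1)/β = 8.1/26.2 = 0.309.
Mean = α/β = 9.1/26.2 = 0.347.
Difference = 0.347 − 0.309 = 0.038.

0.038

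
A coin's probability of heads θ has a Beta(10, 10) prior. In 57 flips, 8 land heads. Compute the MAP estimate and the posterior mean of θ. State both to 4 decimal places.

MAP: 0.2267. Posterior mean: 0.2338.

Posterior: Beta(10+8, 10+49) = Beta(18, 59).
Mode = (18−1)/(18+59−2) = 17/75 = 0.2267.
Mean = 18/(18+59) = 18/77 = 0.2338.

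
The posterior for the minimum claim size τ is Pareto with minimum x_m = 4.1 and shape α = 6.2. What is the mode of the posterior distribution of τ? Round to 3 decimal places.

4.100

The Pareto density is strictly decreasing on [x_m, ∞), so the mode is x_m = 4.100.
Mean = α·x_m/(α−1) = 6.2·4.1/5.2 = 4.888.
This is the posterior mode — the MAP estimate.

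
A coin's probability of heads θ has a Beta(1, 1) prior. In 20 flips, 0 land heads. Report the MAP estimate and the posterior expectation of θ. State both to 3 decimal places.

Posterior: Beta(1+0, 1+20) = Beta(1, 21).
Since α = 1 ≤ 1 and β > 1, the Beta density is monotone decreasing on [0,1]; the mode is at 0.
Mean = 1/(1+21) = 0.045.

MAP = 0.000; posterior mean = 0.045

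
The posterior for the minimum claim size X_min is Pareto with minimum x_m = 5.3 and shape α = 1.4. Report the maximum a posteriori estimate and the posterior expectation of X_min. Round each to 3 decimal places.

The Pareto density is strictly decreasing on [x_m, ∞), so the mode is x_m = 5.300.
Mean = α·x_m/(α−1) = 1.4·5.3/0.4 = 18.550.
The posterior is right-skewed, so the mean exceeds the mode.

maximum a posteriori estimate = 5.300, posterior expectation = 18.550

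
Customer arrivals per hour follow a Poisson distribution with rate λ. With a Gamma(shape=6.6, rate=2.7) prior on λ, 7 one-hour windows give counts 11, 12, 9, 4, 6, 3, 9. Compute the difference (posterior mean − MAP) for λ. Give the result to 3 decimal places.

Σ counts = 54. Posterior: Gamma(shape = 6.6+54 = 60.6, rate = 2.7+7 = 9.7).
Mode = (α−1)/β = 59.6/9.7 = 6.144.
Mean = α/β = 60.6/9.7 = 6.247.
Difference = 6.247 − 6.144 = 0.103.
The mean is pulled above the mode by the posterior's right skew.

0.103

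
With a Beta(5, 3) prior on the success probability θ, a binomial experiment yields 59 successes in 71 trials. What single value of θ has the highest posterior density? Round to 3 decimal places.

0.818

Posterior: Beta(5+59, 3+12) = Beta(64, 15).
Mode = (64−1)/(64+15−2) = 63/77 = 0.818.
Mean = 64/(64+15) = 64/79 = 0.810.
This is the posterior mode — the MAP estimate.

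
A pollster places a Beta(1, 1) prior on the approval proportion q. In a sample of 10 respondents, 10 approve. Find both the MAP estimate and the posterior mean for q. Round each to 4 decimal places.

Posterior: Beta(1+10, 1+0) = Beta(11, 1).
Since β = 1 ≤ 1 and α > 1, the Beta density is monotone increasing on [0,1]; the mode is at 1.
Mean = 11/(11+1) = 0.9167.

MAP: 1.0000. Posterior mean: 0.9167.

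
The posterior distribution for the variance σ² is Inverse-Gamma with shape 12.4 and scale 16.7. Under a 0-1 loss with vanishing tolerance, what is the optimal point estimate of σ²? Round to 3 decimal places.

Mode = β/(α+1) = 16.7/13.4 = 1.246.
Mean = β/(α−1) = 16.7/11.4 = 1.465.
This is the posterior mode — the MAP estimate.

1.246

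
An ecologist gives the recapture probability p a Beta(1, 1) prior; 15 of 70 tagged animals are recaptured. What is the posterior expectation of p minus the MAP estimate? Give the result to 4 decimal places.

0.0079

Posterior: Beta(1+15, 1+55) = Beta(16, 56).
Mode = (16−1)/(16+56−2) = 15/70 = 0.2143.
Mean = 16/(16+56) = 16/72 = 0.2222.
Difference = 0.2222 − 0.2143 = 0.0079.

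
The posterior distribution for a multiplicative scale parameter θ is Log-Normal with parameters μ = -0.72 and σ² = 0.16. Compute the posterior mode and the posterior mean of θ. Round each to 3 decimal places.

Mode = exp(μ − σ²) = exp(-0.88) = 0.415.
Mean = exp(μ + σ²/2) = exp(-0.640) = 0.527.
Mean > mode: the posterior has a right tail.

MAP: 0.415. Posterior mean: 0.527.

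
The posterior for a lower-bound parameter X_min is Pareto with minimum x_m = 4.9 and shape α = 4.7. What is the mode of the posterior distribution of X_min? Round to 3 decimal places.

4.900

The Pareto density is strictly decreasing on [x_m, ∞), so the mode is x_m = 4.900.
Mean = α·x_m/(α−1) = 4.7·4.9/3.7 = 6.224.
This is the posterior mode — the MAP estimate.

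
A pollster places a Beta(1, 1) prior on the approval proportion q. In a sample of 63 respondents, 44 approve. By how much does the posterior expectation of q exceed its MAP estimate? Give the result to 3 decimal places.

-0.006

Posterior: Beta(1+44, 1+19) = Beta(45, 20).
Mode = (45−1)/(45+20−2) = 44/63 = 0.698.
With a flat prior the MAP equals the MLE, 44/63.
Mean = 45/(45+20) = 45/65 = 0.692.
Difference = 0.692 − 0.698 = -0.006.
Mode > mean: the posterior has a left tail.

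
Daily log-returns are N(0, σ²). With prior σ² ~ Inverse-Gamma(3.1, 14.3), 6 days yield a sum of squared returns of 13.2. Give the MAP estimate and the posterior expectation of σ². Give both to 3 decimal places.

Posterior: Inverse-Gamma(shape = 3.1+6/2 = 6.1, scale = 14.3+13.2/2 = 20.9).
Mode = β/(α+1) = 20.9/7.1 = 2.944.
Mean = β/(α−1) = 20.9/5.1 = 4.098.
The mean is pulled above the mode by the posterior's right skew.

MAP: 2.944. Posterior mean: 4.098.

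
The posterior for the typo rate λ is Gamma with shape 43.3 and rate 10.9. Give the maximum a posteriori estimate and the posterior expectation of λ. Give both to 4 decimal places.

MAP: 3.8807. Posterior mean: 3.9725.

Mode = (α−1)/β = 42.3/10.9 = 3.8807.
Mean = α/β = 43.3/10.9 = 3.9725.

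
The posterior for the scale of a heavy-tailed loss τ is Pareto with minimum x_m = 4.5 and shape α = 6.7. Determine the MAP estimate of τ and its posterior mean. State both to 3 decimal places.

MAP: 4.500. Posterior mean: 5.289.

The Pareto density is strictly decreasing on [x_m, ∞), so the mode is x_m = 4.500.
Mean = α·x_m/(α−1) = 6.7·4.5/5.7 = 5.289.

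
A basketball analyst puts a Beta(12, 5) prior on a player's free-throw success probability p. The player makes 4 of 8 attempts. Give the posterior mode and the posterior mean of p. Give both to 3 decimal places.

Posterior: Beta(12+4, 5+4) = Beta(16, 9).
Mode = (16−1)/(16+9−2) = 15/23 = 0.652.
Mean = 16/(16+9) = 16/25 = 0.640.

p_MAP = 0.652, E[p|data] = 0.640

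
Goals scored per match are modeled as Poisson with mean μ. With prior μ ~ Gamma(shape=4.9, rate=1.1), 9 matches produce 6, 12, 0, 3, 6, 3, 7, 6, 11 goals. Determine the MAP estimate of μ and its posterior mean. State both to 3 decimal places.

MAP: 5.733. Posterior mean: 5.832.

Σ counts = 54. Posterior: Gamma(shape = 4.9+54 = 58.9, rate = 1.1+9 = 10.1).
Mode = (α−1)/β = 57.9/10.1 = 5.733.
Mean = α/β = 58.9/10.1 = 5.832.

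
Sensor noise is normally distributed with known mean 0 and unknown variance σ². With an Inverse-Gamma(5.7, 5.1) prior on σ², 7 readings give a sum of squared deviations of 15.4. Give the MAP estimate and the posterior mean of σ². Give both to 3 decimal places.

Posterior: Inverse-Gamma(shape = 5.7+7/2 = 9.2, scale = 5.1+15.4/2 = 12.8).
Mode = β/(α+1) = 12.8/10.2 = 1.255.
Mean = β/(α−1) = 12.8/8.2 = 1.561.
The posterior is right-skewed, so the mean exceeds the mode.

MAP = 1.255, posterior mean = 1.561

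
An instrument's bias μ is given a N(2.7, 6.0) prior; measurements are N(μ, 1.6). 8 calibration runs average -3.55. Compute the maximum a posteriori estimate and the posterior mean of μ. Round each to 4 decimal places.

Posterior for μ is Normal. Precision-weighted mean: (1/6.0·2.7 + 8/1.6·-3.55) / (1/6.0 + 8/1.6) = -3.3484.
A Normal posterior is symmetric, so mode = mean.

μ_MAP = -3.3484, E[μ|data] = -3.3484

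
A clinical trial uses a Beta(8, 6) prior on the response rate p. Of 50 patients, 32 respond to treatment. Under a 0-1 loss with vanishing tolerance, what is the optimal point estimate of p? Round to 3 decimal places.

Posterior: Beta(8+32, 6+18) = Beta(40, 24).
Mode = (40−1)/(40+24−2) = 39/62 = 0.629.
Mean = 40/(40+24) = 40/64 = 0.625.
This is the posterior mode — the MAP estimate.

0.629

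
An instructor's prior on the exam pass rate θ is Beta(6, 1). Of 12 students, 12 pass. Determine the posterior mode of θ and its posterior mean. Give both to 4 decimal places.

Posterior: Beta(6+12, 1+0) = Beta(18, 1).
Since β = 1 ≤ 1 and α > 1, the Beta density is monotone increasing on [0,1]; the mode is at 1.
Mean = 18/(18+1) = 0.9474.

θ_MAP = 1.0000, E[θ|data] = 0.9474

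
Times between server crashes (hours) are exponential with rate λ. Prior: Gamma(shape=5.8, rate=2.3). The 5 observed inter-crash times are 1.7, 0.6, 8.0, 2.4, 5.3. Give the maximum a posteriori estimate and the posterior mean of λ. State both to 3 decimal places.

MAP: 0.483. Posterior mean: 0.532.

Σ times = 18.0. Posterior: Gamma(shape = 5.8+5 = 10.8, rate = 2.3+18.0 = 20.3).
Mode = (α−1)/β = 9.8/20.3 = 0.483.
Mean = α/β = 10.8/20.3 = 0.532.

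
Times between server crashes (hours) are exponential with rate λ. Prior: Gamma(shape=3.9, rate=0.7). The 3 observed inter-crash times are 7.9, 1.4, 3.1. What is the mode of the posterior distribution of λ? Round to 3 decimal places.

0.450

Σ times = 12.4. Posterior: Gamma(shape = 3.9+3 = 6.9, rate = 0.7+12.4 = 13.1).
Mode = (α−1)/β = 5.9/13.1 = 0.450.
Mean = α/β = 6.9/13.1 = 0.527.
This is the posterior mode — the MAP estimate.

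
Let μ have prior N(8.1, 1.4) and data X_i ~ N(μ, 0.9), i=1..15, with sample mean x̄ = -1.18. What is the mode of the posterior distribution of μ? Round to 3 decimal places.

-0.799

Posterior for μ is Normal. Precision-weighted mean: (1/1.4·8.1 + 15/0.9·-1.18) / (1/1.4 + 15/0.9) = -0.799.
A Normal posterior is symmetric, so mode = mean.
This is the posterior mode — the MAP estimate.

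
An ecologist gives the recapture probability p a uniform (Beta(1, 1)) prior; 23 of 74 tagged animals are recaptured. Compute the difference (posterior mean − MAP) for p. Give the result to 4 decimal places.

Posterior: Beta(1+23, 1+51) = Beta(24, 52).
Mode = (24−1)/(24+52−2) = 23/74 = 0.3108.
With a flat prior the MAP equals the MLE, 23/74.
Mean = 24/(24+52) = 24/76 = 0.3158.
Difference = 0.3158 − 0.3108 = 0.0050.

0.0050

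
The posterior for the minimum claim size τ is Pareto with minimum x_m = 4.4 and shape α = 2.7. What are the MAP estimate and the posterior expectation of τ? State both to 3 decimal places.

MAP estimate = 4.400, posterior expectation = 6.988

The Pareto density is strictly decreasing on [x_m, ∞), so the mode is x_m = 4.400.
Mean = α·x_m/(α−1) = 2.7·4.4/1.7 = 6.988.
The posterior is right-skewed, so the mean exceeds the mode.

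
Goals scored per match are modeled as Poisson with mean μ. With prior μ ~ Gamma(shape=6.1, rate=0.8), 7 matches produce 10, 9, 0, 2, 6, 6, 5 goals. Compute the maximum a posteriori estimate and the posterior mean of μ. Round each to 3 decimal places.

Σ counts = 38. Posterior: Gamma(shape = 6.1+38 = 44.1, rate = 0.8+7 = 7.8).
Mode = (α−1)/β = 43.1/7.8 = 5.526.
Mean = α/β = 44.1/7.8 = 5.654.
Right-skewed posterior ⇒ mode < mean.

maximum a posteriori estimate = 5.526, posterior mean = 5.654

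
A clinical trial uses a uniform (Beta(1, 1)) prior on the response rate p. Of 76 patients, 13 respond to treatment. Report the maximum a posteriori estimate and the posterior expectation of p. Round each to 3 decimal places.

MAP: 0.171. Posterior mean: 0.179.

Posterior: Beta(1+13, 1+63) = Beta(14, 64).
Mode = (14−1)/(14+64−2) = 13/76 = 0.171.
With a flat prior the MAP equals the MLE, 13/76.
Mean = 14/(14+64) = 14/78 = 0.179.
The mean is pulled above the mode by the posterior's right skew.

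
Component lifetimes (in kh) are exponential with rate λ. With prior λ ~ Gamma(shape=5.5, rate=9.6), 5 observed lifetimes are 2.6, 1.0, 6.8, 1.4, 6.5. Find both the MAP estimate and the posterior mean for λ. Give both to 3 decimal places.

λ_MAP = 0.341, E[λ|data] = 0.376

Σ times = 18.3. Posterior: Gamma(shape = 5.5+5 = 10.5, rate = 9.6+18.3 = 27.9).
Mode = (α−1)/β = 9.5/27.9 = 0.341.
Mean = α/β = 10.5/27.9 = 0.376.
Mean > mode: the posterior has a right tail.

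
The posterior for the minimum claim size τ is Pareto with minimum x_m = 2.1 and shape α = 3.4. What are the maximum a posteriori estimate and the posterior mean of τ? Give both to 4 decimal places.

The Pareto density is strictly decreasing on [x_m, ∞), so the mode is x_m = 2.1000.
Mean = α·x_m/(α−1) = 3.4·2.1/2.4 = 2.9750.
The posterior is right-skewed, so the mean exceeds the mode.

maximum a posteriori estimate = 2.1000, posterior mean = 2.9750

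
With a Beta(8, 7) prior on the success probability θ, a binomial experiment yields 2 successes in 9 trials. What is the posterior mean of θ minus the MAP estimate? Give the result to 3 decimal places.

Posterior: Beta(8+2, 7+7) = Beta(10, 14).
Mode = (10−1)/(10+14−2) = 9/22 = 0.409.
Mean = 10/(10+14) = 10/24 = 0.417.
Difference = 0.417 − 0.409 = 0.008.

0.008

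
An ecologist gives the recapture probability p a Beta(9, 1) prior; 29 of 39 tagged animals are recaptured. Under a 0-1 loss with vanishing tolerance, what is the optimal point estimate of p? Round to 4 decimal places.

0.7872

Posterior: Beta(9+29, 1+10) = Beta(38, 11).
Mode = (38−1)/(38+11−2) = 37/47 = 0.7872.
Mean = 38/(38+11) = 38/49 = 0.7755.
This is the posterior mode — the MAP estimate.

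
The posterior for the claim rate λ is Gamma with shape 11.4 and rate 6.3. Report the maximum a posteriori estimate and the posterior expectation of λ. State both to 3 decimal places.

Mode = (α−1)/β = 10.4/6.3 = 1.651.
Mean = α/β = 11.4/6.3 = 1.810.

maximum a posteriori estimate = 1.651, posterior expectation = 1.810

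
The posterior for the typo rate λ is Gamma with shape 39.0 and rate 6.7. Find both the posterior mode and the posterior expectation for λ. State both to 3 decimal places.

Mode = (α−1)/β = 38.0/6.7 = 5.672.
Mean = α/β = 39.0/6.7 = 5.821.
Right-skewed posterior ⇒ mode < mean.

MAP = 5.672, posterior mean = 5.821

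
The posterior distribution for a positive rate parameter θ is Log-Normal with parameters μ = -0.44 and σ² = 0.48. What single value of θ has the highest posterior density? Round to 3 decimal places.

Mode = exp(μ − σ²) = exp(-0.92) = 0.399.
Mean = exp(μ + σ²/2) = exp(-0.200) = 0.819.
This is the posterior mode — the MAP estimate.

0.399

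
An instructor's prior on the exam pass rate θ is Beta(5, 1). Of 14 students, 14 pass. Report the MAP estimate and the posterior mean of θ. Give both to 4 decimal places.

Posterior: Beta(5+14, 1+0) = Beta(19, 1).
Since β = 1 ≤ 1 and α > 1, the Beta density is monotone increasing on [0,1]; the mode is at 1.
Mean = 19/(19+1) = 0.9500.
Left-skewed posterior ⇒ mean < mode.

MAP: 1.0000. Posterior mean: 0.9500.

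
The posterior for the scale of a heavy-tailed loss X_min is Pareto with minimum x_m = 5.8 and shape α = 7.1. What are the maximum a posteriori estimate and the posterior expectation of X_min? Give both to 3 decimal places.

MAP = 5.800; posterior mean = 6.751

The Pareto density is strictly decreasing on [x_m, ∞), so the mode is x_m = 5.800.
Mean = α·x_m/(α−1) = 7.1·5.8/6.1 = 6.751.
Right-skewed posterior ⇒ mode < mean.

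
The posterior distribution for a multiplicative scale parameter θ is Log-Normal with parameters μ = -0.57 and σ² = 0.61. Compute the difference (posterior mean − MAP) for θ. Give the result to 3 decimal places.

Mode = exp(μ − σ²) = exp(-1.18) = 0.307.
Mean = exp(μ + σ²/2) = exp(-0.265) = 0.767.
Difference = 0.767 − 0.307 = 0.460.
Mean > mode: the posterior has a right tail.

0.460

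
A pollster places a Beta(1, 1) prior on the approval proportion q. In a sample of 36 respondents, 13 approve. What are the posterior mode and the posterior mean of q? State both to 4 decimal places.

Posterior: Beta(1+13, 1+23) = Beta(14, 24).
Mode = (14−1)/(14+24−2) = 13/36 = 0.3611.
With a flat prior the MAP equals the MLE, 13/36.
Mean = 14/(14+24) = 14/38 = 0.3684.

MAP = 0.3611; posterior mean = 0.3684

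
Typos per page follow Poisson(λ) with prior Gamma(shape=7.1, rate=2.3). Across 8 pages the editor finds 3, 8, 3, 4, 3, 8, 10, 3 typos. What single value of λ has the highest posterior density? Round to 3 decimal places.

4.670

Σ counts = 42. Posterior: Gamma(shape = 7.1+42 = 49.1, rate = 2.3+8 = 10.3).
Mode = (α−1)/β = 48.1/10.3 = 4.670.
Mean = α/β = 49.1/10.3 = 4.767.
This is the posterior mode — the MAP estimate.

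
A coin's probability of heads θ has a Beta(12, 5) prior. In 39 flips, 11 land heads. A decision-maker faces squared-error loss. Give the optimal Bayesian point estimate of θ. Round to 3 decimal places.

0.411

Posterior: Beta(12+11, 5+28) = Beta(23, 33).
Mode = (23−1)/(23+33−2) = 22/54 = 0.407.
Mean = 23/(23+33) = 23/56 = 0.411.
Squared-error loss ⇒ the optimal estimator is the posterior mean.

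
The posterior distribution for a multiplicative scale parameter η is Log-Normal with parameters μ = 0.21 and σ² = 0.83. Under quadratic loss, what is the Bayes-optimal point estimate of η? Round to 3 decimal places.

1.868

Mode = exp(μ − σ²) = exp(-0.62) = 0.538.
Mean = exp(μ + σ²/2) = exp(0.625) = 1.868.
Quadratic loss ⇒ the optimal estimator is the posterior mean.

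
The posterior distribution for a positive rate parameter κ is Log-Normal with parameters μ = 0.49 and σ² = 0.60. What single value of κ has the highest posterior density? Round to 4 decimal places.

Mode = exp(μ − σ²) = exp(-0.11) = 0.8958.
Mean = exp(μ + σ²/2) = exp(0.790) = 2.2034.
This is the posterior mode — the MAP estimate.

0.8958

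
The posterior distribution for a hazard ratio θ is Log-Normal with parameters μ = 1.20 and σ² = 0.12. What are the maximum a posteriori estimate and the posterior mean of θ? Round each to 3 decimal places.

MAP = 2.945; posterior mean = 3.525

Mode = exp(μ − σ²) = exp(1.08) = 2.945.
Mean = exp(μ + σ²/2) = exp(1.260) = 3.525.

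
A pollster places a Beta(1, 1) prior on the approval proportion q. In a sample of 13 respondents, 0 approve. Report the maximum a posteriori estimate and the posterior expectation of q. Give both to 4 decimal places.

q_MAP = 0.0000, E[q|data] = 0.0667

Posterior: Beta(1+0, 1+13) = Beta(1, 14).
Since α = 1 ≤ 1 and β > 1, the Beta density is monotone decreasing on [0,1]; the mode is at 0.
Mean = 1/(1+14) = 0.0667.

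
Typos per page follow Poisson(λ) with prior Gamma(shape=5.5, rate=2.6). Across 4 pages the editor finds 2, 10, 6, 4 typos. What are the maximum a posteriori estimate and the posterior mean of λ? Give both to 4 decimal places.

maximum a posteriori estimate = 4.0152, posterior mean = 4.1667

Σ counts = 22. Posterior: Gamma(shape = 5.5+22 = 27.5, rate = 2.6+4 = 6.6).
Mode = (α−1)/β = 26.5/6.6 = 4.0152.
Mean = α/β = 27.5/6.6 = 4.1667.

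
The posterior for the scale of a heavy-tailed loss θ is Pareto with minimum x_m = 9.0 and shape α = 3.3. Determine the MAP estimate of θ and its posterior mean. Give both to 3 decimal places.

The Pareto density is strictly decreasing on [x_m, ∞), so the mode is x_m = 9.000.
Mean = α·x_m/(α−1) = 3.3·9.0/2.3 = 12.913.
Mean > mode: the posterior has a right tail.

MAP estimate = 9.000, posterior mean = 12.913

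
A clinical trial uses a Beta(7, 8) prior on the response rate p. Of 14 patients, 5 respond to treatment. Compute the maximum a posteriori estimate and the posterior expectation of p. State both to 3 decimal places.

MAP = 0.407; posterior mean = 0.414

Posterior: Beta(7+5, 8+9) = Beta(12, 17).
Mode = (12−1)/(12+17−2) = 11/27 = 0.407.
Mean = 12/(12+17) = 12/29 = 0.414.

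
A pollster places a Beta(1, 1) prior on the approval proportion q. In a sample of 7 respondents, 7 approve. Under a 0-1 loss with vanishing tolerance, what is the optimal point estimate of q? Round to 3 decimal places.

1.000

Posterior: Beta(1+7, 1+0) = Beta(8, 1).
Since β = 1 ≤ 1 and α > 1, the Beta density is monotone increasing on [0,1]; the mode is at 1.
Mean = 8/(8+1) = 0.889.
This is the posterior mode — the MAP estimate.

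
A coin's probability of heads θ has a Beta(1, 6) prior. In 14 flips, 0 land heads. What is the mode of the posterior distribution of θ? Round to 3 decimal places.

Posterior: Beta(1+0, 6+14) = Beta(1, 20).
Since α = 1 ≤ 1 and β > 1, the Beta density is monotone decreasing on [0,1]; the mode is at 0.
Mean = 1/(1+20) = 0.048.
This is the posterior mode — the MAP estimate.

0.000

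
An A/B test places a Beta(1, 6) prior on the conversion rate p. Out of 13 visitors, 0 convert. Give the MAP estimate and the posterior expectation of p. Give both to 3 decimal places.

Posterior: Beta(1+0, 6+13) = Beta(1, 19).
Since α = 1 ≤ 1 and β > 1, the Beta density is monotone decreasing on [0,1]; the mode is at 0.
Mean = 1/(1+19) = 0.050.
The mean is pulled above the mode by the posterior's right skew.

MAP = 0.000; posterior mean = 0.050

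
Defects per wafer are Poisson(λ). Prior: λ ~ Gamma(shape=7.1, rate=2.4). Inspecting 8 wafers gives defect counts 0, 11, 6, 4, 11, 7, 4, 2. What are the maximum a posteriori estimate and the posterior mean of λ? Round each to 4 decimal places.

λ_MAP = 4.9135, E[λ|data] = 5.0096

Σ counts = 45. Posterior: Gamma(shape = 7.1+45 = 52.1, rate = 2.4+8 = 10.4).
Mode = (α−1)/β = 51.1/10.4 = 4.9135.
Mean = α/β = 52.1/10.4 = 5.0096.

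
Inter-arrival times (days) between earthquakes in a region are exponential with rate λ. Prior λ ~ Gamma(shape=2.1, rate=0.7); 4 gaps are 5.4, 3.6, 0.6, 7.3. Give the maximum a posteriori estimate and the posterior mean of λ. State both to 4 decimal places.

MAP: 0.2898. Posterior mean: 0.3466.

Σ times = 16.9. Posterior: Gamma(shape = 2.1+4 = 6.1, rate = 0.7+16.9 = 17.6).
Mode = (α−1)/β = 5.1/17.6 = 0.2898.
Mean = α/β = 6.1/17.6 = 0.3466.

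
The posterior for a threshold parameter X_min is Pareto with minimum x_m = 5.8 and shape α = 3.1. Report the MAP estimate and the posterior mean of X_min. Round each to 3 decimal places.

X_min_MAP = 5.800, E[X_min|data] = 8.562

The Pareto density is strictly decreasing on [x_m, ∞), so the mode is x_m = 5.800.
Mean = α·x_m/(α−1) = 3.1·5.8/2.1 = 8.562.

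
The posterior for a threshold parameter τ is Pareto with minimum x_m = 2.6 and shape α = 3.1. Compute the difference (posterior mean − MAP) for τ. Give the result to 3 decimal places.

1.238

The Pareto density is strictly decreasing on [x_m, ∞), so the mode is x_m = 2.600.
Mean = α·x_m/(α−1) = 3.1·2.6/2.1 = 3.838.
Difference = 3.838 − 2.600 = 1.238.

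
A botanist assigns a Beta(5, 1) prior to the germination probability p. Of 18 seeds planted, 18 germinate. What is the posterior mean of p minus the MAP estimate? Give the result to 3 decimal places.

-0.042

Posterior: Beta(5+18, 1+0) = Beta(23, 1).
Since β = 1 ≤ 1 and α > 1, the Beta density is monotone increasing on [0,1]; the mode is at 1.
Mean = 23/(23+1) = 0.958.
Difference = 0.958 − 1.000 = -0.042.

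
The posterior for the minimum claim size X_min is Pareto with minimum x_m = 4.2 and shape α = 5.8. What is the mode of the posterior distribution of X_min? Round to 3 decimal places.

4.200

The Pareto density is strictly decreasing on [x_m, ∞), so the mode is x_m = 4.200.
Mean = α·x_m/(α−1) = 5.8·4.2/4.8 = 5.075.
This is the posterior mode — the MAP estimate.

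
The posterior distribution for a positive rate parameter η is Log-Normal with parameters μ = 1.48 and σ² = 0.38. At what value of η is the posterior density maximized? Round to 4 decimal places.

3.0042

Mode = exp(μ − σ²) = exp(1.10) = 3.0042.
Mean = exp(μ + σ²/2) = exp(1.670) = 5.3122.
This is the posterior mode — the MAP estimate.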